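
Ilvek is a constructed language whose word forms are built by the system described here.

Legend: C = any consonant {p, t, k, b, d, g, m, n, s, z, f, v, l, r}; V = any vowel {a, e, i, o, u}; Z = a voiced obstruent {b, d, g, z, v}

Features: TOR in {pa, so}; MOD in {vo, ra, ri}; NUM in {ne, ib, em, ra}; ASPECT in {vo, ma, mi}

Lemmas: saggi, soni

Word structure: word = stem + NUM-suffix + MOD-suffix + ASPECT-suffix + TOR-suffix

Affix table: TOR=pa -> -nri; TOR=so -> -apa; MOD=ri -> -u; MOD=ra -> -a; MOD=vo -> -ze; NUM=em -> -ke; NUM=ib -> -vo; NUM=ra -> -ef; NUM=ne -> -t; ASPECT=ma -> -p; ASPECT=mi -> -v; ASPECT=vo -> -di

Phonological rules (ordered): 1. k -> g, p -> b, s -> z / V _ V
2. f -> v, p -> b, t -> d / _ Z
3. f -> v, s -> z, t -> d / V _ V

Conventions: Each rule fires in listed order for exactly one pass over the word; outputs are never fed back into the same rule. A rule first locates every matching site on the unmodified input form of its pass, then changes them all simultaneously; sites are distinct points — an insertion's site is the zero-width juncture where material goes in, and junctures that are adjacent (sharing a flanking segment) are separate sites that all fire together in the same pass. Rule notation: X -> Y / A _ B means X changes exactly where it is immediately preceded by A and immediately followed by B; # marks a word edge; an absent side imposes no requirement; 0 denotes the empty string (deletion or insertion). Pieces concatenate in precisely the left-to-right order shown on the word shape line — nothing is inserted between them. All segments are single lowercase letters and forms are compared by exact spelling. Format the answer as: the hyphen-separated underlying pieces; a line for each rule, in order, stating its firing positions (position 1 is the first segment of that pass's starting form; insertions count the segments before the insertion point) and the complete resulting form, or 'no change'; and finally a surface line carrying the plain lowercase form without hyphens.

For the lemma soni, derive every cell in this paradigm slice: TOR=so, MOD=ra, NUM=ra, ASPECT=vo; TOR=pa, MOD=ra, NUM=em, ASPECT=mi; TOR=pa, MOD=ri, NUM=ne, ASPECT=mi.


cell TOR=so, MOD=ra, NUM=ra, ASPECT=vo:
underlying: soni-ef-a-di-apa
1. k -> g, p -> b, s -> z / V _ V: fires at position(s) 11: soniefadiaba
2. f -> v, p -> b, t -> d / _ Z: no change
3. f -> v, s -> z, t -> d / V _ V: fires at position(s) 6: sonievadiaba
surface: sonievadiaba

cell TOR=pa, MOD=ra, NUM=em, ASPECT=mi:
underlying: soni-ke-a-v-nri
1. k -> g, p -> b, s -> z / V _ V: fires at position(s) 5: sonigeavnri
2. f -> v, p -> b, t -> d / _ Z: no change
3. f -> v, s -> z, t -> d / V _ V: no change
surface: sonigeavnri

cell TOR=pa, MOD=ri, NUM=ne, ASPECT=mi:
underlying: soni-t-u-v-nri
1. k -> g, p -> b, s -> z / V _ V: no change
2. f -> v, p -> b, t -> d / _ Z: no change
3. f -> v, s -> z, t -> d / V _ V: fires at position(s) 5: soniduvnri
surface: soniduvnri


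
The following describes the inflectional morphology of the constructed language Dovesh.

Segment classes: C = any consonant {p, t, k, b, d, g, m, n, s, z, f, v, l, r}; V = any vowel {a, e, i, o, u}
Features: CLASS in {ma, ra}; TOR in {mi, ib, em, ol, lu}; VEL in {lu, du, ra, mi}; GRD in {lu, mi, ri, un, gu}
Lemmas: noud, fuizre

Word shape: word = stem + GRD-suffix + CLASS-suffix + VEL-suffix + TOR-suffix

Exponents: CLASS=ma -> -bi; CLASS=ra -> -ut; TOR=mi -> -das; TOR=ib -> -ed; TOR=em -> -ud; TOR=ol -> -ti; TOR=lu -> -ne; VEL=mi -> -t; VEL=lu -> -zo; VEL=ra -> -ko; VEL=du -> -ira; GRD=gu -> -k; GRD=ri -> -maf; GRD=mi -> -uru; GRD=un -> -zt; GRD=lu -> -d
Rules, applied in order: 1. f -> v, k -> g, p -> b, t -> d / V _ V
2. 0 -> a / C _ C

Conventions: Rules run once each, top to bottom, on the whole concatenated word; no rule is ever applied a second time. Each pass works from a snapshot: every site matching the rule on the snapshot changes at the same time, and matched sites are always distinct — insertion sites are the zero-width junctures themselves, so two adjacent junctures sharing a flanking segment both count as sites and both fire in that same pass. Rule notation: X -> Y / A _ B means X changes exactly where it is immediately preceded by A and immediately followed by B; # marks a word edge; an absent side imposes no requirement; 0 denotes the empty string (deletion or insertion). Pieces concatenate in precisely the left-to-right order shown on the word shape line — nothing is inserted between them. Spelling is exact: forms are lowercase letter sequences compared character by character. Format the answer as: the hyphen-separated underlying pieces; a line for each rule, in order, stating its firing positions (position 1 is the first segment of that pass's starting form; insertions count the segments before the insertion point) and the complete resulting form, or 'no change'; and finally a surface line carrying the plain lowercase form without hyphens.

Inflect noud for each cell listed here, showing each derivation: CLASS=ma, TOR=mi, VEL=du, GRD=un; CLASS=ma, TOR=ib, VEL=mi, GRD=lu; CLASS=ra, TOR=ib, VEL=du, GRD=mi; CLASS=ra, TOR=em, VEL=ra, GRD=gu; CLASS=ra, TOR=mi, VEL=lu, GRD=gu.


cell CLASS=ma, TOR=mi, VEL=du, GRD=un:
underlying: noud-zt-bi-ira-das
1. f -> v, k -> g, p -> b, t -> d / V _ V: no change
2. 0 -> a / C _ C: inserts after position(s) 4, 5, 6: noudazatabiiradas
surface: noudazatabiiradas

cell CLASS=ma, TOR=ib, VEL=mi, GRD=lu:
underlying: noud-d-bi-t-ed
1. f -> v, k -> g, p -> b, t -> d / V _ V: fires at position(s) 8: nouddbided
2. 0 -> a / C _ C: inserts after position(s) 4, 5: noudadabided
surface: noudadabided

cell CLASS=ra, TOR=ib, VEL=du, GRD=mi:
underlying: noud-uru-ut-ira-ed
1. f -> v, k -> g, p -> b, t -> d / V _ V: fires at position(s) 9: nouduruudiraed
2. 0 -> a / C _ C: no change
surface: nouduruudiraed

cell CLASS=ra, TOR=em, VEL=ra, GRD=gu:
underlying: noud-k-ut-ko-ud
1. f -> v, k -> g, p -> b, t -> d / V _ V: no change
2. 0 -> a / C _ C: inserts after position(s) 4, 7: noudakutakoud
surface: noudakutakoud

cell CLASS=ra, TOR=mi, VEL=lu, GRD=gu:
underlying: noud-k-ut-zo-das
1. f -> v, k -> g, p -> b, t -> d / V _ V: no change
2. 0 -> a / C _ C: inserts after position(s) 4, 7: noudakutazodas
surface: noudakutazodas


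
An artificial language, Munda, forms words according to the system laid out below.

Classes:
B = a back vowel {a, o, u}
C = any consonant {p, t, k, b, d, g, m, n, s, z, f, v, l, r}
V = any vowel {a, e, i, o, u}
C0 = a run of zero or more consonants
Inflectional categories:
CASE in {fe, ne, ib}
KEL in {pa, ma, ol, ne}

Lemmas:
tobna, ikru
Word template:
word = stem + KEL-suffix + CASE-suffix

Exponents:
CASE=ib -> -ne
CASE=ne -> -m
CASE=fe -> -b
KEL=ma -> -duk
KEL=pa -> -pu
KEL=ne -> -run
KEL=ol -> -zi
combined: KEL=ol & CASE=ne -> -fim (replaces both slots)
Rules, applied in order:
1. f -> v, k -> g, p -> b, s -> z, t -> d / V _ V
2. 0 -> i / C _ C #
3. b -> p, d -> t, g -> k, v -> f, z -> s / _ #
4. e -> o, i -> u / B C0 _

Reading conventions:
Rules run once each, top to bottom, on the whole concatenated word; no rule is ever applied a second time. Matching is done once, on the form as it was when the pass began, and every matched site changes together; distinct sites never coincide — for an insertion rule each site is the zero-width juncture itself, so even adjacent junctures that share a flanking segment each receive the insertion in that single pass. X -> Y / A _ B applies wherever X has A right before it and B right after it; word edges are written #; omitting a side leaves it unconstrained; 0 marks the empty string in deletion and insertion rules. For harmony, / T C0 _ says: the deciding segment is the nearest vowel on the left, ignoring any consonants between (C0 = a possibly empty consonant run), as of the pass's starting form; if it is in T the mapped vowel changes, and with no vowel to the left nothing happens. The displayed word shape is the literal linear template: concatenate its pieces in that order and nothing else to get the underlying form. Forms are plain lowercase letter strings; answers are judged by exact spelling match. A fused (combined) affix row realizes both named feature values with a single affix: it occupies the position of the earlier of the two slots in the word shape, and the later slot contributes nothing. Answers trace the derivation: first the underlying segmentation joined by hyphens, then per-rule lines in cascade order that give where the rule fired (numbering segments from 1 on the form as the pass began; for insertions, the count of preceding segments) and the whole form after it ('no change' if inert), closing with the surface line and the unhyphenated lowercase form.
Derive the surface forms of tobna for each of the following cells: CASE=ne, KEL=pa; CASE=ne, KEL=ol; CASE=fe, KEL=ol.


cell CASE=ne, KEL=pa:
underlying: tobna-pu-m
1. f -> v, k -> g, p -> b, s -> z, t -> d / V _ V: fires at position(s) 6: tobnabum
2. 0 -> i / C _ C #: no change
3. b -> p, d -> t, g -> k, v -> f, z -> s / _ #: no change
4. e -> o, i -> u / B C0 _: no change
surface: tobnabum

cell CASE=ne, KEL=ol:
underlying: tobna-fim
1. f -> v, k -> g, p -> b, s -> z, t -> d / V _ V: fires at position(s) 6: tobnavim
2. 0 -> i / C _ C #: no change
3. b -> p, d -> t, g -> k, v -> f, z -> s / _ #: no change
4. e -> o, i -> u / B C0 _: fires at position(s) 7: tobnavum
surface: tobnavum

cell CASE=fe, KEL=ol:
underlying: tobna-zi-b
1. f -> v, k -> g, p -> b, s -> z, t -> d / V _ V: no change
2. 0 -> i / C _ C #: no change
3. b -> p, d -> t, g -> k, v -> f, z -> s / _ #: fires at position(s) 8: tobnazip
4. e -> o, i -> u / B C0 _: fires at position(s) 7: tobnazup
surface: tobnazup


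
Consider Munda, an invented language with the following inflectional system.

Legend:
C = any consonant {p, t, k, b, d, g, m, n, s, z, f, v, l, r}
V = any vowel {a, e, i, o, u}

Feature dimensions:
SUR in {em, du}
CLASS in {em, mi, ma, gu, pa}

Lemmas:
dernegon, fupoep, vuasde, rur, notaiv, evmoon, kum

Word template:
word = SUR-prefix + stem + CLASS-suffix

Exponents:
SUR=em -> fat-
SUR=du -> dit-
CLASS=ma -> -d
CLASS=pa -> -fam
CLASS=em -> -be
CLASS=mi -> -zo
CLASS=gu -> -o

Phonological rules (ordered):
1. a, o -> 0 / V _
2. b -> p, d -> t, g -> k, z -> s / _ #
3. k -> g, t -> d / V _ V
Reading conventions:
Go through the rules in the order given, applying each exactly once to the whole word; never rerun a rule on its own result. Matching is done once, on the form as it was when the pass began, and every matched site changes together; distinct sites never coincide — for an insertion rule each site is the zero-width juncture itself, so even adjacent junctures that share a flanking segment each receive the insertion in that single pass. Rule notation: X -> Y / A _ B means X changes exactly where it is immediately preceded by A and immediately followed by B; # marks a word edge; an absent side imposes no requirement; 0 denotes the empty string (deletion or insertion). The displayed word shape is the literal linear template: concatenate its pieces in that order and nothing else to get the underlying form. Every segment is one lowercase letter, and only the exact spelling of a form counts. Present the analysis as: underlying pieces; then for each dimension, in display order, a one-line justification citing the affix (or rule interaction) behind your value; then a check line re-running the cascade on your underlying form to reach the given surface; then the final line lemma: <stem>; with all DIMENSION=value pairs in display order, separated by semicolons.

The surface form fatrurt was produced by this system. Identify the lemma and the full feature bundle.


underlying: fat-rur-d
SUR=em - signalled by the affix fat-
CLASS=ma - signalled by the affix -d
check: fatrurd -> fatrurd -> fatrurt -> fatrurt
lemma: rur; SUR=em; CLASS=ma


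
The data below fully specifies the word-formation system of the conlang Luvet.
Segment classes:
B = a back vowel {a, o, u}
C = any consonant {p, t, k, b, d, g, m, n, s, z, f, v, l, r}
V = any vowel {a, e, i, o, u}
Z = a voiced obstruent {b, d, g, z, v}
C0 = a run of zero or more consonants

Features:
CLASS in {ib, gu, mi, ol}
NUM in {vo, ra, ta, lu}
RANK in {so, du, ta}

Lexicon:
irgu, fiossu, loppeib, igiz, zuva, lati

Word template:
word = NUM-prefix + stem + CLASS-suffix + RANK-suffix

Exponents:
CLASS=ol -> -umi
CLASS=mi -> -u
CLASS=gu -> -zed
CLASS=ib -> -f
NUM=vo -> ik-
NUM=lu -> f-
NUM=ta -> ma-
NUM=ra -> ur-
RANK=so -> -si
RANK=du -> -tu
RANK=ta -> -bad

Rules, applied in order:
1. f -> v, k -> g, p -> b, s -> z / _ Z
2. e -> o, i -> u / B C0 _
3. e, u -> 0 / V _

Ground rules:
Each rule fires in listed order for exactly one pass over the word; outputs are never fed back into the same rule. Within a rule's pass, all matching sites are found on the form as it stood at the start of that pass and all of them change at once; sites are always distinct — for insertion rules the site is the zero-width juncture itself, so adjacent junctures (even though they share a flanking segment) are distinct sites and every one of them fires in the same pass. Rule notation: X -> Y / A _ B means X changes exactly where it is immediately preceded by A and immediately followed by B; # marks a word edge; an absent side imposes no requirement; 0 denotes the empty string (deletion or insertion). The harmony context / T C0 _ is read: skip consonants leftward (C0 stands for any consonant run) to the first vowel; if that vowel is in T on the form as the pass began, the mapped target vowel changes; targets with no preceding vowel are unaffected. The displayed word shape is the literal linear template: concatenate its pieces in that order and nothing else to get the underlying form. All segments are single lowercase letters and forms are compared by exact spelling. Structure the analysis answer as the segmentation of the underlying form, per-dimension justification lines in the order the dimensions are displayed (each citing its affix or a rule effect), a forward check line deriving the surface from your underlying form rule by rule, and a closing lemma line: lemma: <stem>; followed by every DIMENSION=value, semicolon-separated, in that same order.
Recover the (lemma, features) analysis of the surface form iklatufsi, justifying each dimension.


underlying: ik-lati-f-si
CLASS=ib - signalled by the affix -f
NUM=vo - signalled by the affix ik-
RANK=so - signalled by the affix -si
check: iklatifsi -> iklatifsi -> iklatufsi -> iklatufsi
lemma: lati; CLASS=ib; NUM=vo; RANK=so


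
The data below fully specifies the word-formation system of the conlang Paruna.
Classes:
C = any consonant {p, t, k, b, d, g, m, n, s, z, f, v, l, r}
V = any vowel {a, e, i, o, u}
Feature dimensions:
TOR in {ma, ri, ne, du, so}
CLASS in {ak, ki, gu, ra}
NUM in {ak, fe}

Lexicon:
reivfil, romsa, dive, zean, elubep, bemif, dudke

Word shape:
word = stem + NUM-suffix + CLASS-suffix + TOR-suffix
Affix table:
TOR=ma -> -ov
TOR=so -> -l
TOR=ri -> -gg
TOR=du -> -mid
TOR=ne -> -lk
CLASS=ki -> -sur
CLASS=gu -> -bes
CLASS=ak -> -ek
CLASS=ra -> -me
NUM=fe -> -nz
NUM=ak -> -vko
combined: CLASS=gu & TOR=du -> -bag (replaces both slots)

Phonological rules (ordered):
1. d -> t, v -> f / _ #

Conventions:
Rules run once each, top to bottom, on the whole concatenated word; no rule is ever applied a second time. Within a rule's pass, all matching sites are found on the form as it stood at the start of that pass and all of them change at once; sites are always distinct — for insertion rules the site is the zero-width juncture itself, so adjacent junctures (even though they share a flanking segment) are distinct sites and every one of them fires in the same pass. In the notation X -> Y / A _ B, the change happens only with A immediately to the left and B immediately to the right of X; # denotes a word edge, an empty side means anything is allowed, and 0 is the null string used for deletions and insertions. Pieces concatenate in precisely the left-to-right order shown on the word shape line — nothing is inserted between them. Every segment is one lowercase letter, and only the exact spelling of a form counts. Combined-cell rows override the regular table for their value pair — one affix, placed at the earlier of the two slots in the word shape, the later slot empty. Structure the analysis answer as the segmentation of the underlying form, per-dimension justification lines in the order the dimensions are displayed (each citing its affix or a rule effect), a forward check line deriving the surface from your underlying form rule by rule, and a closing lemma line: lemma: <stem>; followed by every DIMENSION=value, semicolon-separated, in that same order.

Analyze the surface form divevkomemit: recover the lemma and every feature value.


underlying: dive-vko-me-mid
TOR=du - signalled by the affix -mid
CLASS=ra - signalled by the affix -me
NUM=ak - signalled by the affix -vko
check: divevkomemid -> divevkomemit
lemma: dive; TOR=du; CLASS=ra; NUM=ak


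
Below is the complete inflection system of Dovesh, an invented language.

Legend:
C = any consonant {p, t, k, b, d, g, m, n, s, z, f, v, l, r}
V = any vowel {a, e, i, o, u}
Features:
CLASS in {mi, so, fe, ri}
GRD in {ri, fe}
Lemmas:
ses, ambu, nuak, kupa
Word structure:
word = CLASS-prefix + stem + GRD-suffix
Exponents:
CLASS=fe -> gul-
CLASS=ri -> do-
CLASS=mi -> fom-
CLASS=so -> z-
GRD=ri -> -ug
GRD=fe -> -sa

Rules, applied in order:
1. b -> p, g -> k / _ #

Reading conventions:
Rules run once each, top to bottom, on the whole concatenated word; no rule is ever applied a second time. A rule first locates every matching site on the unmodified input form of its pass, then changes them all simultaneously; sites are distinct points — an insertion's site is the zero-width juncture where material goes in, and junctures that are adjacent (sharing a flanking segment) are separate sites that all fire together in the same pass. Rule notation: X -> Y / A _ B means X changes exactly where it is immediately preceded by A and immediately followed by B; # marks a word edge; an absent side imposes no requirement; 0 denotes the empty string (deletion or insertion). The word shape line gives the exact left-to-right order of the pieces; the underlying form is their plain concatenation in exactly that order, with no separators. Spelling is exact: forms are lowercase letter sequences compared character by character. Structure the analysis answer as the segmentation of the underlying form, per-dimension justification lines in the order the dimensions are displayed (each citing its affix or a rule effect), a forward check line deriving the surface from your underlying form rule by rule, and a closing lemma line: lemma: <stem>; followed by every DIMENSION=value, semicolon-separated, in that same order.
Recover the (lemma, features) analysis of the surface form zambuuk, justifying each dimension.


underlying: z-ambu-ug
CLASS=so - signalled by the affix z-
GRD=ri - signalled by the affix -ug
check: zambuug -> zambuuk
lemma: ambu; CLASS=so; GRD=ri


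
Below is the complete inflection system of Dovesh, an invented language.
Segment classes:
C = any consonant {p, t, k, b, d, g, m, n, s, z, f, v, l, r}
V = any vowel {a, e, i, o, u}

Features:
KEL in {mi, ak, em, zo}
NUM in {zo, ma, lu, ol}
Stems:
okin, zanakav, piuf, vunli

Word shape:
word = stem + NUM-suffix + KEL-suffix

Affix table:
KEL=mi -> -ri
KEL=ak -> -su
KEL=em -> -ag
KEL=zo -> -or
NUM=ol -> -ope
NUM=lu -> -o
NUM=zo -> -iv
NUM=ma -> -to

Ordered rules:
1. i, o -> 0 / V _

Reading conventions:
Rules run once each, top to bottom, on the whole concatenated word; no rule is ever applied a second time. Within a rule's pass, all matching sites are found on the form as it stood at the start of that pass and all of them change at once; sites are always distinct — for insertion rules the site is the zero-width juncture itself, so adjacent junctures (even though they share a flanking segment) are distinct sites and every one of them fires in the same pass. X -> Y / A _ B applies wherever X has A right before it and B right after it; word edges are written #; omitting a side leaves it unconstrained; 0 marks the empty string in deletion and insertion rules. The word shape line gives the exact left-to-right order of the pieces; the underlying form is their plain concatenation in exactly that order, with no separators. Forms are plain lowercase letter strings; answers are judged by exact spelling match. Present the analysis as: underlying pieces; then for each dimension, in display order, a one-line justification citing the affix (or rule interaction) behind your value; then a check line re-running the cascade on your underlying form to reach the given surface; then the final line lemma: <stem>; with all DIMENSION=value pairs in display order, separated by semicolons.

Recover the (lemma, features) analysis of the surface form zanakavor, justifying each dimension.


underlying: zanakav-o-or
KEL=zo - signalled by the affix -or
NUM=lu - signalled by the affix -o
check: zanakavoor -> zanakavor
lemma: zanakav; KEL=zo; NUM=lu


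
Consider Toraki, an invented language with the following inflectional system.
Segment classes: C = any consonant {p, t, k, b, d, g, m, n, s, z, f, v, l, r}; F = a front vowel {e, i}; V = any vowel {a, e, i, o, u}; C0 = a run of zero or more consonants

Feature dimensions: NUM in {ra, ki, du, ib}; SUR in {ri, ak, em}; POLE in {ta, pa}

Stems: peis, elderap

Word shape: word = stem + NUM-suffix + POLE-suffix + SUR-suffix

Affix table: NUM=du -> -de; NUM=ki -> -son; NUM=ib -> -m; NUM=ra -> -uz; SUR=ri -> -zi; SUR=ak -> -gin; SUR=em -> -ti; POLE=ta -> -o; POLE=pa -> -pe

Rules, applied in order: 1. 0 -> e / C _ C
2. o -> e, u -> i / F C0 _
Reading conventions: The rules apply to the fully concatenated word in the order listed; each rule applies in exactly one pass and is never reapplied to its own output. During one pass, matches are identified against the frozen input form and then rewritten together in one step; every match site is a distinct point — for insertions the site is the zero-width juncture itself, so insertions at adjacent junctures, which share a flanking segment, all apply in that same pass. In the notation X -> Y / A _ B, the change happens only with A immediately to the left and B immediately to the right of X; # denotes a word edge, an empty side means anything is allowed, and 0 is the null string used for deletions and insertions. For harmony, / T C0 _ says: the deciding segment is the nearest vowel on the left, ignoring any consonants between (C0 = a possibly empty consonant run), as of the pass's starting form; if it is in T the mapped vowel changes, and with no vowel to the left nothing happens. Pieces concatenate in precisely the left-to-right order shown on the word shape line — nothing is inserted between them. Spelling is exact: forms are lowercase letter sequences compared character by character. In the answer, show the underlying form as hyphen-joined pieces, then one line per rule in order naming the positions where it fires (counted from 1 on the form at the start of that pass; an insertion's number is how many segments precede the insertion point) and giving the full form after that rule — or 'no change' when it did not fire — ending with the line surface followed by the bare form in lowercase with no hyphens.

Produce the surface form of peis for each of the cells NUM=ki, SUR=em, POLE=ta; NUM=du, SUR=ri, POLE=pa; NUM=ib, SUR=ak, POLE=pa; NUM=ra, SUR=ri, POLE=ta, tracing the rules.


cell NUM=ki, SUR=em, POLE=ta:
underlying: peis-son-o-ti
1. 0 -> e / C _ C: inserts after position(s) 4: peisesonoti
2. o -> e, u -> i / F C0 _: fires at position(s) 7: peisesenoti
surface: peisesenoti

cell NUM=du, SUR=ri, POLE=pa:
underlying: peis-de-pe-zi
1. 0 -> e / C _ C: inserts after position(s) 4: peisedepezi
2. o -> e, u -> i / F C0 _: no change
surface: peisedepezi

cell NUM=ib, SUR=ak, POLE=pa:
underlying: peis-m-pe-gin
1. 0 -> e / C _ C: inserts after position(s) 4, 5: peisemepegin
2. o -> e, u -> i / F C0 _: no change
surface: peisemepegin

cell NUM=ra, SUR=ri, POLE=ta:
underlying: peis-uz-o-zi
1. 0 -> e / C _ C: no change
2. o -> e, u -> i / F C0 _: fires at position(s) 5: peisizozi
surface: peisizozi


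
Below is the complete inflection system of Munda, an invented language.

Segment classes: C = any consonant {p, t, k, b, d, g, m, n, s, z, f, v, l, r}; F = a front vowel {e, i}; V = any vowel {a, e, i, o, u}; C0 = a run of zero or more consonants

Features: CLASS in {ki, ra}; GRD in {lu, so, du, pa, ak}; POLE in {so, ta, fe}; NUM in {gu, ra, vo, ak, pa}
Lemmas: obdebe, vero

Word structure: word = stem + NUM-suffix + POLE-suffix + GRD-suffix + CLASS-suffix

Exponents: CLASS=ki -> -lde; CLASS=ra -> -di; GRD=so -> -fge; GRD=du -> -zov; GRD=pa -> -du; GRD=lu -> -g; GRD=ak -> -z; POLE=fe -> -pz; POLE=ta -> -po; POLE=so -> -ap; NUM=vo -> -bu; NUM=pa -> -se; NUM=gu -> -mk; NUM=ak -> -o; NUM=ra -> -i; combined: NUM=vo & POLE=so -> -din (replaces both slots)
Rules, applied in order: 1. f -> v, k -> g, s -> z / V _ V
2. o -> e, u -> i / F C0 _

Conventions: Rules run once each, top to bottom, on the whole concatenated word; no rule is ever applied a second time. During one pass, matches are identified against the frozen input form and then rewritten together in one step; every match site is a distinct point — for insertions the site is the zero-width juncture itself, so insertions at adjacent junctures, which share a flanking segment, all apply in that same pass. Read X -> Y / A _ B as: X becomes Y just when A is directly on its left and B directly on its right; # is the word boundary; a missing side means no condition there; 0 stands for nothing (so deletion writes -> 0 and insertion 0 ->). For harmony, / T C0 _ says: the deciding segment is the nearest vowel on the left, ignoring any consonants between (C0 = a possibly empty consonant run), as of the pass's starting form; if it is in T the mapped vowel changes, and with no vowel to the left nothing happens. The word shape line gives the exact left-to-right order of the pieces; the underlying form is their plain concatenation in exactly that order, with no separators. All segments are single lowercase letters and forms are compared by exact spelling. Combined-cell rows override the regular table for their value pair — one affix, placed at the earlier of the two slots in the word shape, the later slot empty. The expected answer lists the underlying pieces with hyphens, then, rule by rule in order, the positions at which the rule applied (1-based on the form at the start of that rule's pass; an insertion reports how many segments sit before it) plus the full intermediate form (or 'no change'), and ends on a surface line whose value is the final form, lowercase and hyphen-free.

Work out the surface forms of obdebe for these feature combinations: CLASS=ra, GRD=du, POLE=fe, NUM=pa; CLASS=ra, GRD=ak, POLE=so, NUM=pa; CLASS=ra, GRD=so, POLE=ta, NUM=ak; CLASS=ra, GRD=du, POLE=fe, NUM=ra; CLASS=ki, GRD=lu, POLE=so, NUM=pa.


cell CLASS=ra, GRD=du, POLE=fe, NUM=pa:
underlying: obdebe-se-pz-zov-di
1. f -> v, k -> g, s -> z / V _ V: fires at position(s) 7: obdebezepzzovdi
2. o -> e, u -> i / F C0 _: fires at position(s) 12: obdebezepzzevdi
surface: obdebezepzzevdi

cell CLASS=ra, GRD=ak, POLE=so, NUM=pa:
underlying: obdebe-se-ap-z-di
1. f -> v, k -> g, s -> z / V _ V: fires at position(s) 7: obdebezeapzdi
2. o -> e, u -> i / F C0 _: no change
surface: obdebezeapzdi

cell CLASS=ra, GRD=so, POLE=ta, NUM=ak:
underlying: obdebe-o-po-fge-di
1. f -> v, k -> g, s -> z / V _ V: no change
2. o -> e, u -> i / F C0 _: fires at position(s) 7: obdebeepofgedi
surface: obdebeepofgedi

cell CLASS=ra, GRD=du, POLE=fe, NUM=ra:
underlying: obdebe-i-pz-zov-di
1. f -> v, k -> g, s -> z / V _ V: no change
2. o -> e, u -> i / F C0 _: fires at position(s) 11: obdebeipzzevdi
surface: obdebeipzzevdi

cell CLASS=ki, GRD=lu, POLE=so, NUM=pa:
underlying: obdebe-se-ap-g-lde
1. f -> v, k -> g, s -> z / V _ V: fires at position(s) 7: obdebezeapglde
2. o -> e, u -> i / F C0 _: no change
surface: obdebezeapglde


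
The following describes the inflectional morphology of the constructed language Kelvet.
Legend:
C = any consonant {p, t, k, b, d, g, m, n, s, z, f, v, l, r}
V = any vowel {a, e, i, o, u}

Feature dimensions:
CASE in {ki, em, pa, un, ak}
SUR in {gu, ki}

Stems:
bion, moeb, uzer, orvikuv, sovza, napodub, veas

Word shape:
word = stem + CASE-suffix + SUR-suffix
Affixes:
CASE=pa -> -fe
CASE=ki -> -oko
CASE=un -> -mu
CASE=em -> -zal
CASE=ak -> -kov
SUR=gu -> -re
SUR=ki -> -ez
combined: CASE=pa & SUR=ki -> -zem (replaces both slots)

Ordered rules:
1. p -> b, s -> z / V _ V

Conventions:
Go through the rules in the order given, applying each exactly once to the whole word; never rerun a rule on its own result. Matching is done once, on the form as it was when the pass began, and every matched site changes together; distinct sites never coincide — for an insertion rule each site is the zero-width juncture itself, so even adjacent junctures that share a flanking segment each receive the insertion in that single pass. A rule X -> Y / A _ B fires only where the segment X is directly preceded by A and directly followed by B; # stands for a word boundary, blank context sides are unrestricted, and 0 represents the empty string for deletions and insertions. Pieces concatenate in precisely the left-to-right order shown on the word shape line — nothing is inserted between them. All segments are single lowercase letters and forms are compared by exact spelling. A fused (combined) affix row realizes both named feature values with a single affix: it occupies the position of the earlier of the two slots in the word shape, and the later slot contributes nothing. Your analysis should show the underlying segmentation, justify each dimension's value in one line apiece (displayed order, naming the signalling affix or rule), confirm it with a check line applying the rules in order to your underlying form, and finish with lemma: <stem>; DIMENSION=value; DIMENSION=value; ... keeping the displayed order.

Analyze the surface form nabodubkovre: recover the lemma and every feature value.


underlying: napodub-kov-re
CASE=ak - signalled by the affix -kov
SUR=gu - signalled by the affix -re
check: napodubkovre -> nabodubkovre
lemma: napodub; CASE=ak; SUR=gu


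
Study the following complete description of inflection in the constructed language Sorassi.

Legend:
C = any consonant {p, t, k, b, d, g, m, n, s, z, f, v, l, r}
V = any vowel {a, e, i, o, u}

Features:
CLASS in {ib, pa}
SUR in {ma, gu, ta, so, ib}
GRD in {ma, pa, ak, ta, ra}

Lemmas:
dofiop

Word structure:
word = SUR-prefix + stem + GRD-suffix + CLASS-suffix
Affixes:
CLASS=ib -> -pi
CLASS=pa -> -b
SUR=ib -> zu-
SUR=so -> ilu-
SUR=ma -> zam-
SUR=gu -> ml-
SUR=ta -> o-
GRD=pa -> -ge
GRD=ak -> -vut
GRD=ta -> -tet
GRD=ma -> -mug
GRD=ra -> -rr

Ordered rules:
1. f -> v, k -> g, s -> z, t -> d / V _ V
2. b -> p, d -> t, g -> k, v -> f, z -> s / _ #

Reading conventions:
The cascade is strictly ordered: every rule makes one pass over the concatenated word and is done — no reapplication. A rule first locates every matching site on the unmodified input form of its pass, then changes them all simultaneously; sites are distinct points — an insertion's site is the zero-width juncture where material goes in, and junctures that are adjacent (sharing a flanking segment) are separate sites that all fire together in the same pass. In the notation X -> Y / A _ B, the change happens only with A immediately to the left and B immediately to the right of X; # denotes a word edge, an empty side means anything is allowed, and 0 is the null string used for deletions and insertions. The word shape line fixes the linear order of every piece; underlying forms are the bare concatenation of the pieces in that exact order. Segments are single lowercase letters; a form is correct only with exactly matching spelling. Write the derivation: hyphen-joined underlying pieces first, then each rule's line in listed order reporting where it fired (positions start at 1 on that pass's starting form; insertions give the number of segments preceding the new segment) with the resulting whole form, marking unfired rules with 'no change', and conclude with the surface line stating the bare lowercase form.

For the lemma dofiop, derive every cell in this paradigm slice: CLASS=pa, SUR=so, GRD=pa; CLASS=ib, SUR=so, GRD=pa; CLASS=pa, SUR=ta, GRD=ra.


cell CLASS=pa, SUR=so, GRD=pa:
underlying: ilu-dofiop-ge-b
1. f -> v, k -> g, s -> z, t -> d / V _ V: fires at position(s) 6: iludoviopgeb
2. b -> p, d -> t, g -> k, v -> f, z -> s / _ #: fires at position(s) 12: iludoviopgep
surface: iludoviopgep

cell CLASS=ib, SUR=so, GRD=pa:
underlying: ilu-dofiop-ge-pi
1. f -> v, k -> g, s -> z, t -> d / V _ V: fires at position(s) 6: iludoviopgepi
2. b -> p, d -> t, g -> k, v -> f, z -> s / _ #: no change
surface: iludoviopgepi

cell CLASS=pa, SUR=ta, GRD=ra:
underlying: o-dofiop-rr-b
1. f -> v, k -> g, s -> z, t -> d / V _ V: fires at position(s) 4: odovioprrb
2. b -> p, d -> t, g -> k, v -> f, z -> s / _ #: fires at position(s) 10: odovioprrp
surface: odovioprrp


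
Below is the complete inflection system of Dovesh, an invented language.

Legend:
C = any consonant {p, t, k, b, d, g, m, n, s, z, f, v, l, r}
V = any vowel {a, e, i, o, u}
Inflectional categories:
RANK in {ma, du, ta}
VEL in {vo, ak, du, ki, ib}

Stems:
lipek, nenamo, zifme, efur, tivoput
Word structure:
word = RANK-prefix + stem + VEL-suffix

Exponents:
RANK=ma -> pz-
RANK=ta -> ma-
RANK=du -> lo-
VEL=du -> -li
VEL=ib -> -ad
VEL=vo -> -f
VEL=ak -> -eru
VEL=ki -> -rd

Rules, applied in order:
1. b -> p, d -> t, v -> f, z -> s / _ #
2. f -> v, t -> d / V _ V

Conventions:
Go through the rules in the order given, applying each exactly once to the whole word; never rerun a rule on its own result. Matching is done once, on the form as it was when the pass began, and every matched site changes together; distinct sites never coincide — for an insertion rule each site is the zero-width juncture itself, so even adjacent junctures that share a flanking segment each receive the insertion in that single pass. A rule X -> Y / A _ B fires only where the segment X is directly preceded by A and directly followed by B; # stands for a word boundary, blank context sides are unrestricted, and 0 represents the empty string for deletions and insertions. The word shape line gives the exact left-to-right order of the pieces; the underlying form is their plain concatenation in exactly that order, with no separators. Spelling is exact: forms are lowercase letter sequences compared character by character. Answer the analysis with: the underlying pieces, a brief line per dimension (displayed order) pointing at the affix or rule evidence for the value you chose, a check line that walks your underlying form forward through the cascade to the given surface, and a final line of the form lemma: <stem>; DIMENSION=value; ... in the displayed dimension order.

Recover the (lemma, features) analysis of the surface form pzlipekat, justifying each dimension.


underlying: pz-lipek-ad
RANK=ma - signalled by the affix pz-
VEL=ib - signalled by the affix -ad
check: pzlipekad -> pzlipekat -> pzlipekat
lemma: lipek; RANK=ma; VEL=ib


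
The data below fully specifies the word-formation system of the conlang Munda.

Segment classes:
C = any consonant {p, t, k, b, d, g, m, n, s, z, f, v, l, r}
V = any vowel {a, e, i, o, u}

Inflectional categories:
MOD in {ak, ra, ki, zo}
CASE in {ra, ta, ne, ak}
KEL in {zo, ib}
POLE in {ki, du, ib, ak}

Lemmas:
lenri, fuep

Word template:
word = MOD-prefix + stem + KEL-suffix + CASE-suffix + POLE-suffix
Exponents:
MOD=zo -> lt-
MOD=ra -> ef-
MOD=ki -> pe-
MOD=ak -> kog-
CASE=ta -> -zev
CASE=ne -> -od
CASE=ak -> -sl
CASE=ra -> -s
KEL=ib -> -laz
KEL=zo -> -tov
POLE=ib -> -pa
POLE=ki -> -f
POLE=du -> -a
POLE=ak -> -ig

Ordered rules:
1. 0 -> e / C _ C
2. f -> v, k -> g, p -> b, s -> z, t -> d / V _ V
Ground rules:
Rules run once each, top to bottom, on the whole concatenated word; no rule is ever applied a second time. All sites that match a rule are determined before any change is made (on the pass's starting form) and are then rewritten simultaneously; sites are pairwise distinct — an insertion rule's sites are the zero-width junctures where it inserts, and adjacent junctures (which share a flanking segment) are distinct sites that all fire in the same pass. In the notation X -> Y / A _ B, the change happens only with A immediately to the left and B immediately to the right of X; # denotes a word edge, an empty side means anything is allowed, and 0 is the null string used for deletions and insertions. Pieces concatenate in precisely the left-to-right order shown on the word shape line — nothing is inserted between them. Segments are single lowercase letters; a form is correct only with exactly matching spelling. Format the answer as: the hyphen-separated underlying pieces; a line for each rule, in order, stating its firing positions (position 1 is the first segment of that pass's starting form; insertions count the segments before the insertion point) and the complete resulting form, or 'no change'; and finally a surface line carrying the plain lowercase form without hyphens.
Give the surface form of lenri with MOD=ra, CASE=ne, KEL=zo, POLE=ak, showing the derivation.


underlying: ef-lenri-tov-od-ig
1. 0 -> e / C _ C: inserts after position(s) 2, 5: efeleneritovodig
2. f -> v, k -> g, p -> b, s -> z, t -> d / V _ V: fires at position(s) 2, 10: eveleneridovodig
surface: eveleneridovodig


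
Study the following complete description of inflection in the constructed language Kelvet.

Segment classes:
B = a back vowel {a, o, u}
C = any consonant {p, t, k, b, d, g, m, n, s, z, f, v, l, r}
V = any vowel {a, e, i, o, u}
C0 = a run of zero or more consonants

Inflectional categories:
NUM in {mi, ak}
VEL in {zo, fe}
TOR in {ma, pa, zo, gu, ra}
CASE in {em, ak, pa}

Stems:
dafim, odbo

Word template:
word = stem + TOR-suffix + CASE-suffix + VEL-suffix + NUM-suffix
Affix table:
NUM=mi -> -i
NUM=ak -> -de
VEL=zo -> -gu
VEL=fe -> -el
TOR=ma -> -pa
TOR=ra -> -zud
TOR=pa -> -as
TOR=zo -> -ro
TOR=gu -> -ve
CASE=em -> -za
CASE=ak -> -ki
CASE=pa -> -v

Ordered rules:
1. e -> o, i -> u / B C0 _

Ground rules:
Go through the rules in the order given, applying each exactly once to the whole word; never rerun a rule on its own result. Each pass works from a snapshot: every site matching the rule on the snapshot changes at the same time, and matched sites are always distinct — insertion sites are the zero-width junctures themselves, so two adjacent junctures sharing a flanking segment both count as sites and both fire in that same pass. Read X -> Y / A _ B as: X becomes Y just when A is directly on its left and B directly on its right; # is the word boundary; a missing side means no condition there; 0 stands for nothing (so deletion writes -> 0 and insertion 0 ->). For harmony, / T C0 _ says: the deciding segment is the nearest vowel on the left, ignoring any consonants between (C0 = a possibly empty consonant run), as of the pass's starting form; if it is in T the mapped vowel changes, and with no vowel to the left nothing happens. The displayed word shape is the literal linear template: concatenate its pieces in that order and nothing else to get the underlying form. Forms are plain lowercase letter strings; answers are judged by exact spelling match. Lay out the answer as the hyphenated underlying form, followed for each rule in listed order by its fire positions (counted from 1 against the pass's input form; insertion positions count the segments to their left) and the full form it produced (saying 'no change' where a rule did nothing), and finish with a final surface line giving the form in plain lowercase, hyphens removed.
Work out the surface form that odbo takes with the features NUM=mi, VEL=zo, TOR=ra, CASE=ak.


underlying: odbo-zud-ki-gu-i
1. e -> o, i -> u / B C0 _: fires at position(s) 9, 12: odbozudkuguu
surface: odbozudkuguu


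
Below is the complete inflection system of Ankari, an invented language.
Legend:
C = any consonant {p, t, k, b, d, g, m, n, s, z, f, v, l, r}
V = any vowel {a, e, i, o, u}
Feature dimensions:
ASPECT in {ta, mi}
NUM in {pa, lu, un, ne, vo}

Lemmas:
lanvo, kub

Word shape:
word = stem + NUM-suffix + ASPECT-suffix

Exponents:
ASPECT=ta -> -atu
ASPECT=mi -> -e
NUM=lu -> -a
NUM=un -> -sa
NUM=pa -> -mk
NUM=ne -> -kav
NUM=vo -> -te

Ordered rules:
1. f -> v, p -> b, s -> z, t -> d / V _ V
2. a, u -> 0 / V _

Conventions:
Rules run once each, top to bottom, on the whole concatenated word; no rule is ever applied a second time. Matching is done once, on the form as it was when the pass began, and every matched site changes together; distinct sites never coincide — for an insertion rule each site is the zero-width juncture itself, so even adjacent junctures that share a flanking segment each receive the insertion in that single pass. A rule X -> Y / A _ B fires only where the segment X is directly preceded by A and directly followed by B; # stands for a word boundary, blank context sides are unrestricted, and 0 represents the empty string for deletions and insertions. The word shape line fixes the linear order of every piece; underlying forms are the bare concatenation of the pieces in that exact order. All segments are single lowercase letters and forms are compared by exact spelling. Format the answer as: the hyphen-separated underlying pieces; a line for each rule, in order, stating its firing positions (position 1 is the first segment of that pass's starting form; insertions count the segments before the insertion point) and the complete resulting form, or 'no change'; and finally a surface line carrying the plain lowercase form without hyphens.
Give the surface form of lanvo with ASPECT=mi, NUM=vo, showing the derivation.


underlying: lanvo-te-e
1. f -> v, p -> b, s -> z, t -> d / V _ V: fires at position(s) 6: lanvodee
2. a, u -> 0 / V _: no change
surface: lanvodee
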